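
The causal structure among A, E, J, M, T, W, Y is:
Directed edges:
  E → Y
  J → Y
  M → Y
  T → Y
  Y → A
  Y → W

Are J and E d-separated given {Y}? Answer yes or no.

Bayes-Ball from J | {Y} reaches {E,M,T}.
E ∈ reach(J|{Y}) ⇒ J ⊥̸ E | {Y}.

No — J and E are d-connected given {Y}.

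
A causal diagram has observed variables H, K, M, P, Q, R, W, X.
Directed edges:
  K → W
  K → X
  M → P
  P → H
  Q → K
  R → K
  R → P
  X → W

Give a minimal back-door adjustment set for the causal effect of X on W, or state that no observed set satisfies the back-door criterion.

desc(X)\{X}={W}; candidates ⊆ {H,K,M,P,Q,R}.
size 0: {}; under {} X still reaches {H,K,P,Q,R,W} ∋ W.
{K}: X⊥W given {K} in G with X→· removed — back-door holds.

X→W: minimal back-door set {K}.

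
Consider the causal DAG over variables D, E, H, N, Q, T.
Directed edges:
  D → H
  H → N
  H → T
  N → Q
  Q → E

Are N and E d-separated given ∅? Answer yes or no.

No — N and E are d-connected given ∅.

Bayes-Ball from N | ∅ reaches {D,E,H,Q,T}.
E ∈ reach(N|∅) ⇒ N ⊥̸ E | ∅.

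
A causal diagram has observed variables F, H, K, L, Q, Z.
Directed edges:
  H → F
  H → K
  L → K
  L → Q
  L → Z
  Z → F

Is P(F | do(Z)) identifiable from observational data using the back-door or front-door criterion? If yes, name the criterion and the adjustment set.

desc(Z)\{Z}={F}; candidates ⊆ {H,K,L,Q}.
∅: Z⊥F given ∅ in G with Z→· removed — back-door holds.
P(F|do(Z)) = P(F|Z) — no adjustment needed.

P(F|do(Z)): backdoor, adjust for ∅.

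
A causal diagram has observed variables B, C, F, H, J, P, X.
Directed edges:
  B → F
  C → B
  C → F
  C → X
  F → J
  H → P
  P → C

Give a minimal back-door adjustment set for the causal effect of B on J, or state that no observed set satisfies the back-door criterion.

B→J: minimal back-door set {C}.

desc(B)\{B}={F,J}; candidates ⊆ {C,H,P,X}.
size 0: {}; under {} B still reaches {C,F,H,J,P,X} ∋ J.
{C}: B⊥J given {C} in G with B→· removed — back-door holds.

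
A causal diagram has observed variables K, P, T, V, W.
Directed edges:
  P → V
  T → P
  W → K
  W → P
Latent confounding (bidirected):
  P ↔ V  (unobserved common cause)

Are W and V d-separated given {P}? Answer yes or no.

No — W and V are d-connected given {P}.

Bayes-Ball from W | {P} reaches {K,T,V}.
V ∈ reach(W|{P}) ⇒ W ⊥̸ V | {P}.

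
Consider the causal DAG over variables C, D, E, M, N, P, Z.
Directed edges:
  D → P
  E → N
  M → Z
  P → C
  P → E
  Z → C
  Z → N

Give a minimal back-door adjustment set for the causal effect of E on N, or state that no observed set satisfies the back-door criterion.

desc(E)\{E}={N}; candidates ⊆ {C,D,M,P,Z}.
∅: E⊥N given ∅ in G with E→· removed — back-door holds.

E→N: minimal back-door set ∅.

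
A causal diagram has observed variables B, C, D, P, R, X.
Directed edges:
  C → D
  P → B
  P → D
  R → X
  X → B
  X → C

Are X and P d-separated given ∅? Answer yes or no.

Yes — X ⊥ P | ∅.

Bayes-Ball from X | ∅ reaches {B,C,D,R}.
P ∉ reach(X|∅) ⇒ X ⊥ P | ∅.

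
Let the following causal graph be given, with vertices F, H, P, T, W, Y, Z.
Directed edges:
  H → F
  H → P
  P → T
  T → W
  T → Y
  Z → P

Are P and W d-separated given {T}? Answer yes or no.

Yes — P ⊥ W | {T}.

Bayes-Ball from P | {T} reaches {F,H,Z}.
W ∉ reach(P|{T}) ⇒ P ⊥ W | {T}.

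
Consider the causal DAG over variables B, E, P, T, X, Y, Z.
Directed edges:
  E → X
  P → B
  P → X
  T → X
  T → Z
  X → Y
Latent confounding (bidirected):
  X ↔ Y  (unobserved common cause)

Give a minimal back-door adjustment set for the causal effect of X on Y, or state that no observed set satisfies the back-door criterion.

desc(X)\{X}={Y}; candidates ⊆ {B,E,P,T,Z}.
X↔Y: latent back-door arc(s) into X.
size 0: {}; under {} X still reaches {B,E,P,T,Y,Z} ∋ Y.
size 1: {B}, {E}, {P} …(+2); under {B} X still reaches {E,P,T,Y,Z} ∋ Y.
size 2: {B,E}, {B,P}, {B,T} …(+7); under {B,E} X still reaches {P,T,Y,Z} ∋ Y.
X↔Y cannot be blocked by any observed set — no back-door set.

X→Y: no observed back-door set.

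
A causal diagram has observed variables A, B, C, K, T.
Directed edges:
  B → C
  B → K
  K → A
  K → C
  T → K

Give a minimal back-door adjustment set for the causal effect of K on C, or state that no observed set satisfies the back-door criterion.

K→C: minimal back-door set {B}.

desc(K)\{K}={A,C}; candidates ⊆ {B,T}.
size 0: {}; under {} K still reaches {B,C,T} ∋ C.
{B}: K⊥C given {B} in G with K→· removed — back-door holds.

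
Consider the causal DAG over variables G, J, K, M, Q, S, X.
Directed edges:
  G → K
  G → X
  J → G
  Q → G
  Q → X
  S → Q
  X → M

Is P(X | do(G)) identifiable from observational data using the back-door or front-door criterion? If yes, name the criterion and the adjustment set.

desc(G)\{G}={K,M,X}; candidates ⊆ {J,Q,S}.
size 0: {}; under {} G still reaches {J,M,Q,S,X} ∋ X.
{Q}: G⊥X given {Q} in G with G→· removed — back-door holds.
P(X|do(G)) = Σ_{Q} P(X|G,Q)·P(Q).

P(X|do(G)): backdoor, adjust for {Q}.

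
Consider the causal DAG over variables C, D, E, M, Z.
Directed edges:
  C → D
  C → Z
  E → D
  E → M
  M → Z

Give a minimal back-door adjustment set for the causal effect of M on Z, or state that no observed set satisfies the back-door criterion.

desc(M)\{M}={Z}; candidates ⊆ {C,D,E}.
∅: M⊥Z given ∅ in G with M→· removed — back-door holds.

M→Z: minimal back-door set ∅.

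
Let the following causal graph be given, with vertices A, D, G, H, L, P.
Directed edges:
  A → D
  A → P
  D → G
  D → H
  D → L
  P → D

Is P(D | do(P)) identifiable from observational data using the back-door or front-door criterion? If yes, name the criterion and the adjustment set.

P(D|do(P)): backdoor, adjust for {A}.

desc(P)\{P}={D,G,H,L}; candidates ⊆ {A}.
size 0: {}; under {} P still reaches {A,D,G,H,L} ∋ D.
{A}: P⊥D given {A} in G with P→· removed — back-door holds.
P(D|do(P)) = Σ_{A} P(D|P,A)·P(A).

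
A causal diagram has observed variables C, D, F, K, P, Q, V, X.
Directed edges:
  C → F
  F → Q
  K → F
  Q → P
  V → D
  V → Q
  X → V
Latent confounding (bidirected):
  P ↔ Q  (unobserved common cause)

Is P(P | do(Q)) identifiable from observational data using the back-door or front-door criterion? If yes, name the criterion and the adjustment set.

P(P|do(Q)): not identifiable (no BD/FD set).

desc(Q)\{Q}={P}; candidates ⊆ {C,D,F,K,V,X}.
Q↔P: latent back-door arc(s) into Q.
size 0: {}; under {} Q still reaches {C,D,F,K,P,V,X} ∋ P.
size 1: {C}, {D}, {F} …(+3); under {C} Q still reaches {D,F,K,P,V,X} ∋ P.
size 2: {C,D}, {C,F}, {C,K} …(+12); under {C,D} Q still reaches {F,K,P,V,X} ∋ P.
Q↔P cannot be blocked by any observed set — no back-door set.
No mediator lies on a directed Q→…→P path.
Neither criterion identifies P(P|do(Q)) in this graph.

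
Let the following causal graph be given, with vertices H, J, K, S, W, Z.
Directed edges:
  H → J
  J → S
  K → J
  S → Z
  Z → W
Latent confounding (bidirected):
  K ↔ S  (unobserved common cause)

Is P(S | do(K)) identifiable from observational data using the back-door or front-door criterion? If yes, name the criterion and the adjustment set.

P(S|do(K)): frontdoor, adjust for {J}.

desc(K)\{K}={J,S,W,Z}; candidates ⊆ {H}.
K↔S: latent back-door arc(s) into K.
size 0: {}; under {} K still reaches {S,W,Z} ∋ S.
size 1: {H}; under {H} K still reaches {S,W,Z} ∋ S.
K↔S cannot be blocked by any observed set — no back-door set.
{J}: (i) intercepts every directed K→S path; (ii) no back-door K→{J}; (iii) {K} blocks every back-door {J}→S. Front-door holds.
P(S|do(K)) = Σ_{J} P(J|K) Σ_{K'} P(S|J,K')P(K').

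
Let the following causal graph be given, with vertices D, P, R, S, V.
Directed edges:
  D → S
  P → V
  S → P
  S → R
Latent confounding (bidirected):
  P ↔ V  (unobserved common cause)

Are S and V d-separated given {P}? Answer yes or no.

No — S and V are d-connected given {P}.

Bayes-Ball from S | {P} reaches {D,R,V}.
V ∈ reach(S|{P}) ⇒ S ⊥̸ V | {P}.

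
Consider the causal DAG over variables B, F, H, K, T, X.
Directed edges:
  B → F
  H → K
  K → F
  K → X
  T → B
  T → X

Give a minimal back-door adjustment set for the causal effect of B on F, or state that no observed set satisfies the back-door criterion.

B→F: minimal back-door set ∅.

desc(B)\{B}={F}; candidates ⊆ {H,K,T,X}.
∅: B⊥F given ∅ in G with B→· removed — back-door holds.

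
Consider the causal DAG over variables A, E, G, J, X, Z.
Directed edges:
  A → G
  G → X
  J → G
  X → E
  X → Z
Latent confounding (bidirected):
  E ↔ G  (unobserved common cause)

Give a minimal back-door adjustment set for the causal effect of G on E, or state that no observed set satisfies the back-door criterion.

desc(G)\{G}={E,X,Z}; candidates ⊆ {A,J}.
G↔E: latent back-door arc(s) into G.
size 0: {}; under {} G still reaches {A,E,J} ∋ E.
size 1: {A}, {J}; under {A} G still reaches {E,J} ∋ E.
size 2: {A,J}; under {A,J} G still reaches {E} ∋ E.
G↔E cannot be blocked by any observed set — no back-door set.

G→E: no observed back-door set.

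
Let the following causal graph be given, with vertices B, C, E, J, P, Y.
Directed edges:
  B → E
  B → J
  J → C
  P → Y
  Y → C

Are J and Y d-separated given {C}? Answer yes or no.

Bayes-Ball from J | {C} reaches {B,E,P,Y}.
Y ∈ reach(J|{C}) ⇒ J ⊥̸ Y | {C}.

No — J and Y are d-connected given {C}.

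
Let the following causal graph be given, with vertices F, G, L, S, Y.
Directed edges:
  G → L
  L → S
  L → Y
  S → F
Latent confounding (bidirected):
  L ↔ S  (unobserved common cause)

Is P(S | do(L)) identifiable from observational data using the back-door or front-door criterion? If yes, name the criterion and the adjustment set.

P(S|do(L)): not identifiable (no BD/FD set).

desc(L)\{L}={F,S,Y}; candidates ⊆ {G}.
L↔S: latent back-door arc(s) into L.
size 0: {}; under {} L still reaches {F,G,S} ∋ S.
size 1: {G}; under {G} L still reaches {F,S} ∋ S.
L↔S cannot be blocked by any observed set — no back-door set.
No mediator lies on a directed L→…→S path.
Neither criterion identifies P(S|do(L)) in this graph.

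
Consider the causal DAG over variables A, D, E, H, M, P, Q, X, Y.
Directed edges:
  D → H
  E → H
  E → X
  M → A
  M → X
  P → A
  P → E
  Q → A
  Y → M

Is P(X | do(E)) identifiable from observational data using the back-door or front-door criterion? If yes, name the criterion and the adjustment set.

desc(E)\{E}={H,X}; candidates ⊆ {A,D,M,P,Q,Y}.
∅: E⊥X given ∅ in G with E→· removed — back-door holds.
P(X|do(E)) = P(X|E) — no adjustment needed.

P(X|do(E)): backdoor, adjust for ∅.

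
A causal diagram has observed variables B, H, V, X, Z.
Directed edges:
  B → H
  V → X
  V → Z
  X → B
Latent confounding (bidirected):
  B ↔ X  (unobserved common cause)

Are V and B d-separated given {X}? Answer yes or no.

Bayes-Ball from V | {X} reaches {B,H,Z}.
B ∈ reach(V|{X}) ⇒ V ⊥̸ B | {X}.

No — V and B are d-connected given {X}.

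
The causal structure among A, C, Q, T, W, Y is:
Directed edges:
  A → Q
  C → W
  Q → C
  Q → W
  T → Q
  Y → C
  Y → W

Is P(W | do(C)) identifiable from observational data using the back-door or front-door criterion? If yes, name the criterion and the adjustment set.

desc(C)\{C}={W}; candidates ⊆ {A,Q,T,Y}.
size 0: {}; under {} C still reaches {A,Q,T,W,Y} ∋ W.
size 1: {A}, {Q}, {T} …(+1); under {A} C still reaches {Q,T,W,Y} ∋ W.
{Q,Y}: C⊥W given {Q,Y} in G with C→· removed — back-door holds.
P(W|do(C)) = Σ_{Q,Y} P(W|C,Q,Y)·P(Q,Y).

P(W|do(C)): backdoor, adjust for {Q, Y}.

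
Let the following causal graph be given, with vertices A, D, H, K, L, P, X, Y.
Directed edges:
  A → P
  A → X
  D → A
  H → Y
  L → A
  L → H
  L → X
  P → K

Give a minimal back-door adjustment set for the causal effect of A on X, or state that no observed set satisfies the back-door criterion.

desc(A)\{A}={K,P,X}; candidates ⊆ {D,H,L,Y}.
size 0: {}; under {} A still reaches {D,H,L,X,Y} ∋ X.
{L}: A⊥X given {L} in G with A→· removed — back-door holds.

A→X: minimal back-door set {L}.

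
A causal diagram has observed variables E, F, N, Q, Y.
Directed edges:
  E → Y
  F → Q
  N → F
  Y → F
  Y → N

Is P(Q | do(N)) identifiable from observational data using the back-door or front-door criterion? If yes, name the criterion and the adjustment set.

desc(N)\{N}={F,Q}; candidates ⊆ {E,Y}.
size 0: {}; under {} N still reaches {E,F,Q,Y} ∋ Q.
{Y}: N⊥Q given {Y} in G with N→· removed — back-door holds.
P(Q|do(N)) = Σ_{Y} P(Q|N,Y)·P(Y).

P(Q|do(N)): backdoor, adjust for {Y}.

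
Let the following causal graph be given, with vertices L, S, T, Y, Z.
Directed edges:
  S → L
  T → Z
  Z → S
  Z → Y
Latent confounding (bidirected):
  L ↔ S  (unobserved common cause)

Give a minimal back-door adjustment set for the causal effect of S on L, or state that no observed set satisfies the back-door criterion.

S→L: no observed back-door set.

desc(S)\{S}={L}; candidates ⊆ {T,Y,Z}.
S↔L: latent back-door arc(s) into S.
size 0: {}; under {} S still reaches {L,T,Y,Z} ∋ L.
size 1: {T}, {Y}, {Z}; under {T} S still reaches {L,Y,Z} ∋ L.
size 2: {T,Y}, {T,Z}, {Y,Z}; under {T,Y} S still reaches {L,Z} ∋ L.
S↔L cannot be blocked by any observed set — no back-door set.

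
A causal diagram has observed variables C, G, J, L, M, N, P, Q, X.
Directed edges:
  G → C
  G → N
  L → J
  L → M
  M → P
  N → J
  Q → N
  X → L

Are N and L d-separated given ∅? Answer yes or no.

Yes — N ⊥ L | ∅.

Bayes-Ball from N | ∅ reaches {C,G,J,Q}.
L ∉ reach(N|∅) ⇒ N ⊥ L | ∅.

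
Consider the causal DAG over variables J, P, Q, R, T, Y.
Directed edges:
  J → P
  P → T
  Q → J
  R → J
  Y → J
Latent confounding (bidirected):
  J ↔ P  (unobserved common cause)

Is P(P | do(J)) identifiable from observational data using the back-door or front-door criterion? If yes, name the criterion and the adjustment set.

desc(J)\{J}={P,T}; candidates ⊆ {Q,R,Y}.
J↔P: latent back-door arc(s) into J.
size 0: {}; under {} J still reaches {P,Q,R,T,Y} ∋ P.
size 1: {Q}, {R}, {Y}; under {Q} J still reaches {P,R,T,Y} ∋ P.
size 2: {Q,R}, {Q,Y}, {R,Y}; under {Q,R} J still reaches {P,T,Y} ∋ P.
J↔P cannot be blocked by any observed set — no back-door set.
No mediator lies on a directed J→…→P path.
Neither criterion identifies P(P|do(J)) in this graph.

P(P|do(J)): not identifiable (no BD/FD set).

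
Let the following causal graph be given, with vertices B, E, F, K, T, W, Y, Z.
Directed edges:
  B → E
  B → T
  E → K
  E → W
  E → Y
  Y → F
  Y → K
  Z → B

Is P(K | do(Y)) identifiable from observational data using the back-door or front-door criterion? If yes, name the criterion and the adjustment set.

desc(Y)\{Y}={F,K}; candidates ⊆ {B,E,T,W,Z}.
size 0: {}; under {} Y still reaches {B,E,K,T,W,Z} ∋ K.
{E}: Y⊥K given {E} in G with Y→· removed — back-door holds.
P(K|do(Y)) = Σ_{E} P(K|Y,E)·P(E).

P(K|do(Y)): backdoor, adjust for {E}.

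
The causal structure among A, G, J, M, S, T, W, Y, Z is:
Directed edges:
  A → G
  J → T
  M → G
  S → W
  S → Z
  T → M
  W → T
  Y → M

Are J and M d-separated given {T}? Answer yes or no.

Yes — J ⊥ M | {T}.

Bayes-Ball from J | {T} reaches {S,W,Z}.
M ∉ reach(J|{T}) ⇒ J ⊥ M | {T}.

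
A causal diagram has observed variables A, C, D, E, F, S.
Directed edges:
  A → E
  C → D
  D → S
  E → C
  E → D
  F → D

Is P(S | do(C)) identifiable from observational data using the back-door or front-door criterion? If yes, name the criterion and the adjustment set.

desc(C)\{C}={D,S}; candidates ⊆ {A,E,F}.
size 0: {}; under {} C still reaches {A,D,E,S} ∋ S.
{E}: C⊥S given {E} in G with C→· removed — back-door holds.
P(S|do(C)) = Σ_{E} P(S|C,E)·P(E).

P(S|do(C)): backdoor, adjust for {E}.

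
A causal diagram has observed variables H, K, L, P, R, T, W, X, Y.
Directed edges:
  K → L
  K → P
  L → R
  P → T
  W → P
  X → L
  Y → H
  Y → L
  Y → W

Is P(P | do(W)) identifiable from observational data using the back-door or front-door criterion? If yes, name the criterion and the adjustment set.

desc(W)\{W}={P,T}; candidates ⊆ {H,K,L,R,X,Y}.
∅: W⊥P given ∅ in G with W→· removed — back-door holds.
P(P|do(W)) = P(P|W) — no adjustment needed.

P(P|do(W)): backdoor, adjust for ∅.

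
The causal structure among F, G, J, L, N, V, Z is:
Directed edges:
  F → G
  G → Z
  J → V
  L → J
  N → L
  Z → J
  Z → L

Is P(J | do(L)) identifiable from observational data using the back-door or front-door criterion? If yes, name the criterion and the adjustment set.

desc(L)\{L}={J,V}; candidates ⊆ {F,G,N,Z}.
size 0: {}; under {} L still reaches {F,G,J,N,V,Z} ∋ J.
{Z}: L⊥J given {Z} in G with L→· removed — back-door holds.
P(J|do(L)) = Σ_{Z} P(J|L,Z)·P(Z).

P(J|do(L)): backdoor, adjust for {Z}.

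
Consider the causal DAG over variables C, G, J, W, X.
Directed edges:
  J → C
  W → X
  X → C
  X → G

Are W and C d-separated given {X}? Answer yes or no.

Yes — W ⊥ C | {X}.

Bayes-Ball from W | {X} reaches ∅.
C ∉ reach(W|{X}) ⇒ W ⊥ C | {X}.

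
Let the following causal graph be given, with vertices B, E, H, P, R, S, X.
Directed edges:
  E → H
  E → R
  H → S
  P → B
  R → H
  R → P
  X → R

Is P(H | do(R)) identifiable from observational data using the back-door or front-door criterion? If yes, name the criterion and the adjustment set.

P(H|do(R)): backdoor, adjust for {E}.

desc(R)\{R}={B,H,P,S}; candidates ⊆ {E,X}.
size 0: {}; under {} R still reaches {E,H,S,X} ∋ H.
{E}: R⊥H given {E} in G with R→· removed — back-door holds.
P(H|do(R)) = Σ_{E} P(H|R,E)·P(E).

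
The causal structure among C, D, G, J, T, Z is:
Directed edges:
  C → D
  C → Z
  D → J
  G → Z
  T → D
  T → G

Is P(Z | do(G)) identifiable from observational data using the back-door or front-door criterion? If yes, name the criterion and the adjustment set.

desc(G)\{G}={Z}; candidates ⊆ {C,D,J,T}.
∅: G⊥Z given ∅ in G with G→· removed — back-door holds.
P(Z|do(G)) = P(Z|G) — no adjustment needed.

P(Z|do(G)): backdoor, adjust for ∅.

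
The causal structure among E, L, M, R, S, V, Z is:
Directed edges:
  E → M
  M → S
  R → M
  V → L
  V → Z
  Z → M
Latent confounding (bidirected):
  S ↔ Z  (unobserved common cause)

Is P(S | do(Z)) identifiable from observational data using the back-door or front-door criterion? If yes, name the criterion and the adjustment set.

P(S|do(Z)): frontdoor, adjust for {M}.

desc(Z)\{Z}={M,S}; candidates ⊆ {E,L,R,V}.
Z↔S: latent back-door arc(s) into Z.
size 0: {}; under {} Z still reaches {L,S,V} ∋ S.
size 1: {E}, {L}, {R} …(+1); under {E} Z still reaches {L,S,V} ∋ S.
size 2: {E,L}, {E,R}, {E,V} …(+3); under {E,L} Z still reaches {S,V} ∋ S.
Z↔S cannot be blocked by any observed set — no back-door set.
{M}: (i) intercepts every directed Z→S path; (ii) no back-door Z→{M}; (iii) {Z} blocks every back-door {M}→S. Front-door holds.
P(S|do(Z)) = Σ_{M} P(M|Z) Σ_{Z'} P(S|M,Z')P(Z').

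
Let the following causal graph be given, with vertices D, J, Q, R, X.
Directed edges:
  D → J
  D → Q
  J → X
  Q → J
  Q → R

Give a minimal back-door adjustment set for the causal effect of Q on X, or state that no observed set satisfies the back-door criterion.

desc(Q)\{Q}={J,R,X}; candidates ⊆ {D}.
size 0: {}; under {} Q still reaches {D,J,X} ∋ X.
{D}: Q⊥X given {D} in G with Q→· removed — back-door holds.

Q→X: minimal back-door set {D}.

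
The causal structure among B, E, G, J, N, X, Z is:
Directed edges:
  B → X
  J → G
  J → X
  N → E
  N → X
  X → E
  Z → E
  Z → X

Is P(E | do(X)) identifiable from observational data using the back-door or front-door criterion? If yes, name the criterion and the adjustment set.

desc(X)\{X}={E}; candidates ⊆ {B,G,J,N,Z}.
size 0: {}; under {} X still reaches {B,E,G,J,N,Z} ∋ E.
size 1: {B}, {G}, {J} …(+2); under {B} X still reaches {E,G,J,N,Z} ∋ E.
{N,Z}: X⊥E given {N,Z} in G with X→· removed — back-door holds.
P(E|do(X)) = Σ_{N,Z} P(E|X,N,Z)·P(N,Z).

P(E|do(X)): backdoor, adjust for {N, Z}.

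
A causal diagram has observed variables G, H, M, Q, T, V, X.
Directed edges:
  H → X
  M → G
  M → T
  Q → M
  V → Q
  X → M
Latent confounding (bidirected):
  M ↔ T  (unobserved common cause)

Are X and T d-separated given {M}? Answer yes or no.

Bayes-Ball from X | {M} reaches {H,Q,T,V}.
T ∈ reach(X|{M}) ⇒ X ⊥̸ T | {M}.

No — X and T are d-connected given {M}.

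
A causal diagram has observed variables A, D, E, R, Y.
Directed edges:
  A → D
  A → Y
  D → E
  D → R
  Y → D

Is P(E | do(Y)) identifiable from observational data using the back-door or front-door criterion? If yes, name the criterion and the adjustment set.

desc(Y)\{Y}={D,E,R}; candidates ⊆ {A}.
size 0: {}; under {} Y still reaches {A,D,E,R} ∋ E.
{A}: Y⊥E given {A} in G with Y→· removed — back-door holds.
P(E|do(Y)) = Σ_{A} P(E|Y,A)·P(A).

P(E|do(Y)): backdoor, adjust for {A}.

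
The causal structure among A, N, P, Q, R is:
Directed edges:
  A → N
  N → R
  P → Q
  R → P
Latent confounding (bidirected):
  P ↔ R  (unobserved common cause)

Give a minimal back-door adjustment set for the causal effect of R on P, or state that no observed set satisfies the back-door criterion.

R→P: no observed back-door set.

desc(R)\{R}={P,Q}; candidates ⊆ {A,N}.
R↔P: latent back-door arc(s) into R.
size 0: {}; under {} R still reaches {A,N,P,Q} ∋ P.
size 1: {A}, {N}; under {A} R still reaches {N,P,Q} ∋ P.
size 2: {A,N}; under {A,N} R still reaches {P,Q} ∋ P.
R↔P cannot be blocked by any observed set — no back-door set.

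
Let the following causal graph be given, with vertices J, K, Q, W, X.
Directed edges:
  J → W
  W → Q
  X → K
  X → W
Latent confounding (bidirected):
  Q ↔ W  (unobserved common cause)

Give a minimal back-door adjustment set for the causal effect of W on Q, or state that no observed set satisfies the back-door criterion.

desc(W)\{W}={Q}; candidates ⊆ {J,K,X}.
W↔Q: latent back-door arc(s) into W.
size 0: {}; under {} W still reaches {J,K,Q,X} ∋ Q.
size 1: {J}, {K}, {X}; under {J} W still reaches {K,Q,X} ∋ Q.
size 2: {J,K}, {J,X}, {K,X}; under {J,K} W still reaches {Q,X} ∋ Q.
W↔Q cannot be blocked by any observed set — no back-door set.

W→Q: no observed back-door set.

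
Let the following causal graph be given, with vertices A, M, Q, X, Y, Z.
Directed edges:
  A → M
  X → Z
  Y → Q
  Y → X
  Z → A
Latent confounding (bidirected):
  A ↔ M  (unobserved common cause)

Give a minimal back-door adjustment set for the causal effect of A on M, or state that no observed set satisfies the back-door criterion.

desc(A)\{A}={M}; candidates ⊆ {Q,X,Y,Z}.
A↔M: latent back-door arc(s) into A.
size 0: {}; under {} A still reaches {M,Q,X,Y,Z} ∋ M.
size 1: {Q}, {X}, {Y} …(+1); under {Q} A still reaches {M,X,Y,Z} ∋ M.
size 2: {Q,X}, {Q,Y}, {Q,Z} …(+3); under {Q,X} A still reaches {M,Z} ∋ M.
A↔M cannot be blocked by any observed set — no back-door set.

A→M: no observed back-door set.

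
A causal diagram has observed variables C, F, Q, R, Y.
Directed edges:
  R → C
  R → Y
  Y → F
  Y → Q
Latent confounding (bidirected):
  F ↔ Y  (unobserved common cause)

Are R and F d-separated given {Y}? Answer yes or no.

Bayes-Ball from R | {Y} reaches {C,F}.
F ∈ reach(R|{Y}) ⇒ R ⊥̸ F | {Y}.

No — R and F are d-connected given {Y}.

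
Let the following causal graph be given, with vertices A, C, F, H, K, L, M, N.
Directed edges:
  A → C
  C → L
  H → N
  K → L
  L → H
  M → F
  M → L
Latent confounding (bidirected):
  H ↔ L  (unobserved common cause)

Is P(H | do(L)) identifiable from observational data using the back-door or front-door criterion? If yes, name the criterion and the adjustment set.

P(H|do(L)): not identifiable (no BD/FD set).

desc(L)\{L}={H,N}; candidates ⊆ {A,C,F,K,M}.
L↔H: latent back-door arc(s) into L.
size 0: {}; under {} L still reaches {A,C,F,H,K,M,N} ∋ H.
size 1: {A}, {C}, {F} …(+2); under {A} L still reaches {C,F,H,K,M,N} ∋ H.
size 2: {A,C}, {A,F}, {A,K} …(+7); under {A,C} L still reaches {F,H,K,M,N} ∋ H.
L↔H cannot be blocked by any observed set — no back-door set.
No mediator lies on a directed L→…→H path.
Neither criterion identifies P(H|do(L)) in this graph.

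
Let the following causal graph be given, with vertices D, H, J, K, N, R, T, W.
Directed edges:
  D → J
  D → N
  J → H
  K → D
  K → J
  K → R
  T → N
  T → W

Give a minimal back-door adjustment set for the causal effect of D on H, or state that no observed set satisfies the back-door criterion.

D→H: minimal back-door set {K}.

desc(D)\{D}={H,J,N}; candidates ⊆ {K,R,T,W}.
size 0: {}; under {} D still reaches {H,J,K,R} ∋ H.
{K}: D⊥H given {K} in G with D→· removed — back-door holds.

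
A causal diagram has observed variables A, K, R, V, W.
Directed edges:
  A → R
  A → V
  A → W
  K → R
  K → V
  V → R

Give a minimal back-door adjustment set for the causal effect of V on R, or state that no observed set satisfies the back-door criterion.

desc(V)\{V}={R}; candidates ⊆ {A,K,W}.
size 0: {}; under {} V still reaches {A,K,R,W} ∋ R.
size 1: {A}, {K}, {W}; under {A} V still reaches {K,R} ∋ R.
{A,K}: V⊥R given {A,K} in G with V→· removed — back-door holds.

V→R: minimal back-door set {A, K}.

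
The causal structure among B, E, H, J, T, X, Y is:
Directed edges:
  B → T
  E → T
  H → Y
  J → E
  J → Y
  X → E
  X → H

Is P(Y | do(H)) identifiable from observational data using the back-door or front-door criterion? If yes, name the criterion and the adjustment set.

P(Y|do(H)): backdoor, adjust for ∅.

desc(H)\{H}={Y}; candidates ⊆ {B,E,J,T,X}.
∅: H⊥Y given ∅ in G with H→· removed — back-door holds.
P(Y|do(H)) = P(Y|H) — no adjustment needed.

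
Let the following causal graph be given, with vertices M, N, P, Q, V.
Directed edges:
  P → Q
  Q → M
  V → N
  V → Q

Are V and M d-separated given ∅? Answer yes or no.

No — V and M are d-connected given ∅.

Bayes-Ball from V | ∅ reaches {M,N,Q}.
M ∈ reach(V|∅) ⇒ V ⊥̸ M | ∅.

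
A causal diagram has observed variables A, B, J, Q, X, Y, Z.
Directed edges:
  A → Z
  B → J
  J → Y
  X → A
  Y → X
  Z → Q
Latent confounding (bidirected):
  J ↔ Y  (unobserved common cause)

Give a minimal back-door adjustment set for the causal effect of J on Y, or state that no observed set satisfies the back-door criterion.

J→Y: no observed back-door set.

desc(J)\{J}={A,Q,X,Y,Z}; candidates ⊆ {B}.
J↔Y: latent back-door arc(s) into J.
size 0: {}; under {} J still reaches {A,B,Q,X,Y,Z} ∋ Y.
size 1: {B}; under {B} J still reaches {A,Q,X,Y,Z} ∋ Y.
J↔Y cannot be blocked by any observed set — no back-door set.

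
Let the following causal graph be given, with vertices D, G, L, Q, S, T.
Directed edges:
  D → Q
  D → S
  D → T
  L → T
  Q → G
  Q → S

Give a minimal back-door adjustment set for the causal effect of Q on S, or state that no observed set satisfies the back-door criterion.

desc(Q)\{Q}={G,S}; candidates ⊆ {D,L,T}.
size 0: {}; under {} Q still reaches {D,S,T} ∋ S.
{D}: Q⊥S given {D} in G with Q→· removed — back-door holds.

Q→S: minimal back-door set {D}.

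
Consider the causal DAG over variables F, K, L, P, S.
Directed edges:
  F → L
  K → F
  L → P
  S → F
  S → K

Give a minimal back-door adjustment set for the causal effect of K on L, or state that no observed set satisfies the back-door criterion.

desc(K)\{K}={F,L,P}; candidates ⊆ {S}.
size 0: {}; under {} K still reaches {F,L,P,S} ∋ L.
{S}: K⊥L given {S} in G with K→· removed — back-door holds.

K→L: minimal back-door set {S}.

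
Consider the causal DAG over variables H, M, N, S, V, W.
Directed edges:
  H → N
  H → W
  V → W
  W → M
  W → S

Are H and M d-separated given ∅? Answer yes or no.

Bayes-Ball from H | ∅ reaches {M,N,S,W}.
M ∈ reach(H|∅) ⇒ H ⊥̸ M | ∅.

No — H and M are d-connected given ∅.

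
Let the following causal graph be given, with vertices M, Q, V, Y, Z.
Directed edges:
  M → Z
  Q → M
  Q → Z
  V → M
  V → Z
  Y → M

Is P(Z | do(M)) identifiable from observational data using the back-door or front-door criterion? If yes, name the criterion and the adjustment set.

P(Z|do(M)): backdoor, adjust for {Q, V}.

desc(M)\{M}={Z}; candidates ⊆ {Q,V,Y}.
size 0: {}; under {} M still reaches {Q,V,Y,Z} ∋ Z.
size 1: {Q}, {V}, {Y}; under {Q} M still reaches {V,Y,Z} ∋ Z.
{Q,V}: M⊥Z given {Q,V} in G with M→· removed — back-door holds.
P(Z|do(M)) = Σ_{Q,V} P(Z|M,Q,V)·P(Q,V).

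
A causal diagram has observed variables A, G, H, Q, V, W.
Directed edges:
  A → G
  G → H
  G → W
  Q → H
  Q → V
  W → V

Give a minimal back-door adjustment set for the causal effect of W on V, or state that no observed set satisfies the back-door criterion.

desc(W)\{W}={V}; candidates ⊆ {A,G,H,Q}.
∅: W⊥V given ∅ in G with W→· removed — back-door holds.

W→V: minimal back-door set ∅.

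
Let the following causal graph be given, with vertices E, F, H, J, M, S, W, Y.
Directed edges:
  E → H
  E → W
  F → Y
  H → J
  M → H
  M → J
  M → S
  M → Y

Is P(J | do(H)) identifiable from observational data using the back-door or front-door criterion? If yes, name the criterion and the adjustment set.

desc(H)\{H}={J}; candidates ⊆ {E,F,M,S,W,Y}.
size 0: {}; under {} H still reaches {E,J,M,S,W,Y} ∋ J.
{M}: H⊥J given {M} in G with H→· removed — back-door holds.
P(J|do(H)) = Σ_{M} P(J|H,M)·P(M).

P(J|do(H)): backdoor, adjust for {M}.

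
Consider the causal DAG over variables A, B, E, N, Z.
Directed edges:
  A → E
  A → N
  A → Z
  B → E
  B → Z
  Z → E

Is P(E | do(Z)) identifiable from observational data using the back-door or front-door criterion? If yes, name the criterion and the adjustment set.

desc(Z)\{Z}={E}; candidates ⊆ {A,B,N}.
size 0: {}; under {} Z still reaches {A,B,E,N} ∋ E.
size 1: {A}, {B}, {N}; under {A} Z still reaches {B,E} ∋ E.
{A,B}: Z⊥E given {A,B} in G with Z→· removed — back-door holds.
P(E|do(Z)) = Σ_{A,B} P(E|Z,A,B)·P(A,B).

P(E|do(Z)): backdoor, adjust for {A, B}.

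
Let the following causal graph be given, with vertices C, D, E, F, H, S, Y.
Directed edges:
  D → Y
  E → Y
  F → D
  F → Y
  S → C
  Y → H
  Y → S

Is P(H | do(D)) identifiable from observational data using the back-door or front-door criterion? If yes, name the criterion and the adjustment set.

P(H|do(D)): backdoor, adjust for {F}.

desc(D)\{D}={C,H,S,Y}; candidates ⊆ {E,F}.
size 0: {}; under {} D still reaches {C,F,H,S,Y} ∋ H.
{F}: D⊥H given {F} in G with D→· removed — back-door holds.
P(H|do(D)) = Σ_{F} P(H|D,F)·P(F).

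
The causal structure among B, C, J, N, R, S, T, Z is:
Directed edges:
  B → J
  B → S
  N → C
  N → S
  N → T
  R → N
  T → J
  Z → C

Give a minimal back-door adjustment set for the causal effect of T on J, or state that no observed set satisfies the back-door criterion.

desc(T)\{T}={J}; candidates ⊆ {B,C,N,R,S,Z}.
∅: T⊥J given ∅ in G with T→· removed — back-door holds.

T→J: minimal back-door set ∅.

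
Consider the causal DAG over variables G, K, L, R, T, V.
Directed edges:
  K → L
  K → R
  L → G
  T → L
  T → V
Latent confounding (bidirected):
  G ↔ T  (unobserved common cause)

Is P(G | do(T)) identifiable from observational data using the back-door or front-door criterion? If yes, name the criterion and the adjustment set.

desc(T)\{T}={G,L,V}; candidates ⊆ {K,R}.
T↔G: latent back-door arc(s) into T.
size 0: {}; under {} T still reaches {G} ∋ G.
size 1: {K}, {R}; under {K} T still reaches {G} ∋ G.
size 2: {K,R}; under {K,R} T still reaches {G} ∋ G.
T↔G cannot be blocked by any observed set — no back-door set.
{L}: (i) intercepts every directed T→G path; (ii) no back-door T→{L}; (iii) {T} blocks every back-door {L}→G. Front-door holds.
P(G|do(T)) = Σ_{L} P(L|T) Σ_{T'} P(G|L,T')P(T').

P(G|do(T)): frontdoor, adjust for {L}.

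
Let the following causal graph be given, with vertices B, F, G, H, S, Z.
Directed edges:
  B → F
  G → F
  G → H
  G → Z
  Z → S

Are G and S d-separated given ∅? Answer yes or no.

No — G and S are d-connected given ∅.

Bayes-Ball from G | ∅ reaches {F,H,S,Z}.
S ∈ reach(G|∅) ⇒ G ⊥̸ S | ∅.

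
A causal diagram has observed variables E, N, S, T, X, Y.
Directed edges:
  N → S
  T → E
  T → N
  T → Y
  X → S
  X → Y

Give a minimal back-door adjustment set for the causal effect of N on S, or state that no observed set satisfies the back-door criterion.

N→S: minimal back-door set ∅.

desc(N)\{N}={S}; candidates ⊆ {E,T,X,Y}.
∅: N⊥S given ∅ in G with N→· removed — back-door holds.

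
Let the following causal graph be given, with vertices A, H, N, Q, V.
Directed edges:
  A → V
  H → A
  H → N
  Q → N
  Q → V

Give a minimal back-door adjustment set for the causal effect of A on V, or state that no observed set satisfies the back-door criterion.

desc(A)\{A}={V}; candidates ⊆ {H,N,Q}.
∅: A⊥V given ∅ in G with A→· removed — back-door holds.

A→V: minimal back-door set ∅.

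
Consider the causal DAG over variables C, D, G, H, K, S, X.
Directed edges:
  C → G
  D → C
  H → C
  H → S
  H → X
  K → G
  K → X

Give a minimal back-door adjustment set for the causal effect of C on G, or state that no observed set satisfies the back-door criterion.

desc(C)\{C}={G}; candidates ⊆ {D,H,K,S,X}.
∅: C⊥G given ∅ in G with C→· removed — back-door holds.

C→G: minimal back-door set ∅.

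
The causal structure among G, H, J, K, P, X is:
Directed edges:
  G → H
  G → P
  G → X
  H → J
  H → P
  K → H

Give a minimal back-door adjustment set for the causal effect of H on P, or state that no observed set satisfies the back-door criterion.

H→P: minimal back-door set {G}.

desc(H)\{H}={J,P}; candidates ⊆ {G,K,X}.
size 0: {}; under {} H still reaches {G,K,P,X} ∋ P.
{G}: H⊥P given {G} in G with H→· removed — back-door holds.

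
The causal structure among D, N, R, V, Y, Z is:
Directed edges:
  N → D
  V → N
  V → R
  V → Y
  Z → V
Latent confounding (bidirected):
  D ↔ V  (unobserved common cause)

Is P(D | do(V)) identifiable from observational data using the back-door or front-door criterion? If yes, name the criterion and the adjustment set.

P(D|do(V)): frontdoor, adjust for {N}.

desc(V)\{V}={D,N,R,Y}; candidates ⊆ {Z}.
V↔D: latent back-door arc(s) into V.
size 0: {}; under {} V still reaches {D,Z} ∋ D.
size 1: {Z}; under {Z} V still reaches {D} ∋ D.
V↔D cannot be blocked by any observed set — no back-door set.
{N}: (i) intercepts every directed V→D path; (ii) no back-door V→{N}; (iii) {V} blocks every back-door {N}→D. Front-door holds.
P(D|do(V)) = Σ_{N} P(N|V) Σ_{V'} P(D|N,V')P(V').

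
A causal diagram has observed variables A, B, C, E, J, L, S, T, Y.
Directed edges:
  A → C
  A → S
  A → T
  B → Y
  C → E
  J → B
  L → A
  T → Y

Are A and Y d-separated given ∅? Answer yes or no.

No — A and Y are d-connected given ∅.

Bayes-Ball from A | ∅ reaches {C,E,L,S,T,Y}.
Y ∈ reach(A|∅) ⇒ A ⊥̸ Y | ∅.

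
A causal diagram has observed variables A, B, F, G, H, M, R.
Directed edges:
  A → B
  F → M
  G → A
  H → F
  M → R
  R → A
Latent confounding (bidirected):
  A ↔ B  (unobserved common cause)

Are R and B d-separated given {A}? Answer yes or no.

Bayes-Ball from R | {A} reaches {B,F,G,H,M}.
B ∈ reach(R|{A}) ⇒ R ⊥̸ B | {A}.

No — R and B are d-connected given {A}.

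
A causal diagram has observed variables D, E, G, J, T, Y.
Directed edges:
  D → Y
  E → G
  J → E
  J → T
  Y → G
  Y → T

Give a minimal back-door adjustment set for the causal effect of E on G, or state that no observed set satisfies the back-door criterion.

desc(E)\{E}={G}; candidates ⊆ {D,J,T,Y}.
∅: E⊥G given ∅ in G with E→· removed — back-door holds.

E→G: minimal back-door set ∅.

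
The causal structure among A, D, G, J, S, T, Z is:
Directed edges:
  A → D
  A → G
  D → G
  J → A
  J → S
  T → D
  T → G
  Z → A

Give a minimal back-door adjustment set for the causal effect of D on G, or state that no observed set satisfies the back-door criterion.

D→G: minimal back-door set {A, T}.

desc(D)\{D}={G}; candidates ⊆ {A,J,S,T,Z}.
size 0: {}; under {} D still reaches {A,G,J,S,T,Z} ∋ G.
size 1: {A}, {J}, {S} …(+2); under {A} D still reaches {G,T} ∋ G.
{A,T}: D⊥G given {A,T} in G with D→· removed — back-door holds.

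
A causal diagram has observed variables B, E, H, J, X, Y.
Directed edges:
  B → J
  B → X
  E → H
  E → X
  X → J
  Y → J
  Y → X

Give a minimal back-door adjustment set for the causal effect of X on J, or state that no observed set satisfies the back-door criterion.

X→J: minimal back-door set {B, Y}.

desc(X)\{X}={J}; candidates ⊆ {B,E,H,Y}.
size 0: {}; under {} X still reaches {B,E,H,J,Y} ∋ J.
size 1: {B}, {E}, {H} …(+1); under {B} X still reaches {E,H,J,Y} ∋ J.
{B,Y}: X⊥J given {B,Y} in G with X→· removed — back-door holds.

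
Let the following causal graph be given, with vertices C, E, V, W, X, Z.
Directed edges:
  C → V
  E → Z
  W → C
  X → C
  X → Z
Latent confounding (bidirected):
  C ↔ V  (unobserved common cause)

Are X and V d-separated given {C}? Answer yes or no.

No — X and V are d-connected given {C}.

Bayes-Ball from X | {C} reaches {V,W,Z}.
V ∈ reach(X|{C}) ⇒ X ⊥̸ V | {C}.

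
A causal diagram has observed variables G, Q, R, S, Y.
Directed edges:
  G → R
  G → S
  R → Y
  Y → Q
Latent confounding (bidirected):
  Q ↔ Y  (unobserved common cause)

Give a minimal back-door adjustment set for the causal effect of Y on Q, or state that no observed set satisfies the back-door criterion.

Y→Q: no observed back-door set.

desc(Y)\{Y}={Q}; candidates ⊆ {G,R,S}.
Y↔Q: latent back-door arc(s) into Y.
size 0: {}; under {} Y still reaches {G,Q,R,S} ∋ Q.
size 1: {G}, {R}, {S}; under {G} Y still reaches {Q,R} ∋ Q.
size 2: {G,R}, {G,S}, {R,S}; under {G,R} Y still reaches {Q} ∋ Q.
Y↔Q cannot be blocked by any observed set — no back-door set.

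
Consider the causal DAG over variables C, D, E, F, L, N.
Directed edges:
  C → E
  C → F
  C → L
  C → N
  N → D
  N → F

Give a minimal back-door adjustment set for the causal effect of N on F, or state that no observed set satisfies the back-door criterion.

N→F: minimal back-door set {C}.

desc(N)\{N}={D,F}; candidates ⊆ {C,E,L}.
size 0: {}; under {} N still reaches {C,E,F,L} ∋ F.
{C}: N⊥F given {C} in G with N→· removed — back-door holds.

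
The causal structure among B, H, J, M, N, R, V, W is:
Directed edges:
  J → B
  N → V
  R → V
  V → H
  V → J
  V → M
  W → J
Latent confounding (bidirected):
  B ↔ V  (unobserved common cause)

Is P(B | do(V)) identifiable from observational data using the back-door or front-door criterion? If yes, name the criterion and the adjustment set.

desc(V)\{V}={B,H,J,M}; candidates ⊆ {N,R,W}.
V↔B: latent back-door arc(s) into V.
size 0: {}; under {} V still reaches {B,N,R} ∋ B.
size 1: {N}, {R}, {W}; under {N} V still reaches {B,R} ∋ B.
size 2: {N,R}, {N,W}, {R,W}; under {N,R} V still reaches {B} ∋ B.
V↔B cannot be blocked by any observed set — no back-door set.
{J}: (i) intercepts every directed V→B path; (ii) no back-door V→{J}; (iii) {V} blocks every back-door {J}→B. Front-door holds.
P(B|do(V)) = Σ_{J} P(J|V) Σ_{V'} P(B|J,V')P(V').

P(B|do(V)): frontdoor, adjust for {J}.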